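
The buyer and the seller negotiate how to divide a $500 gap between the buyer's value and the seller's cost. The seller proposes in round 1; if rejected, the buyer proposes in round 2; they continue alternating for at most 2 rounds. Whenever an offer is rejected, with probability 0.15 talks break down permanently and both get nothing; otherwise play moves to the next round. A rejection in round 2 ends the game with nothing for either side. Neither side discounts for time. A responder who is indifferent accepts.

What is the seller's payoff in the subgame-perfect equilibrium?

75

By backward induction:
Round 2 (the buyer proposes): rejection yields 0 for the seller; the buyer offers 0 and keeps 500.
Round 1 (the seller proposes): rejecting gives the buyer an expected 0.85 × 500 = 425; the seller offers that and keeps 75.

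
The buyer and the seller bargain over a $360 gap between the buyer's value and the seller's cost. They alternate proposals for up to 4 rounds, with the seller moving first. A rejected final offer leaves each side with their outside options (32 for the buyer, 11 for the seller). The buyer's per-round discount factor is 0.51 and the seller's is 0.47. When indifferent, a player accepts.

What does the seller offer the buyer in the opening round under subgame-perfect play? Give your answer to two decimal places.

139.97

Round 4 (the buyer proposes): the seller gets 11 if talks fail, so the buyer offers 11 and keeps 349.
Round 3 (the seller proposes): the buyer can get 349 next round, worth 0.51 × 349 = 177.99 now, so the seller offers 177.99, keeping 182.01.
Round 2 (the buyer proposes): the seller can get 182.01 next round, worth 0.47 × 182.01 = 85.5447 now, so the buyer offers 85.5447, keeping 274.4553.
Round 1 (the seller proposes): the buyer can get 274.4553 next round, worth 0.51 × 274.4553 = 139.972203 now. The seller offers 139.972203 and keeps 360 − 139.972203 = 220.027797.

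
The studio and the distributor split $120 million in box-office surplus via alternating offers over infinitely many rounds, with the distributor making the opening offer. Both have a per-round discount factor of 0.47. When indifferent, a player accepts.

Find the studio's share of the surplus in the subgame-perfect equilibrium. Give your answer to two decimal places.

When the distributor proposes, the studio accepts any offer worth at least 0.47 times what the studio would get by proposing next round; and vice versa.
This gives x = 120 − 0.47y and y = 120 − 0.47x, where x and y are each side's share when it proposes.
Hence (1 − 0.47·0.47)x = 120(1 − 0.47), i.e. 0.7791·x = 63.6.
x ≈ 81.6327; the studio's share is 120 − x ≈ 38.3673.

38.37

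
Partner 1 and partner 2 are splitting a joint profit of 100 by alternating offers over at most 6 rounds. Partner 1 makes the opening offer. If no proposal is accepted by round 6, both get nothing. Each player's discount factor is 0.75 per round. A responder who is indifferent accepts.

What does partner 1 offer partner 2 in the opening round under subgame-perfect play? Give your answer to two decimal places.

By backward induction:
Round 6 (partner 2 proposes): rejection yields 0 for partner 1; partner 2 offers 0 and keeps 100.
Round 5 (partner 1 proposes): partner 2 can get 100 next round, worth 0.75 × 100 = 75 now. Partner 1 offers 75 and keeps 100 − 75 = 25.
Round 4 (partner 2 proposes): partner 1 can get 25 next round, worth 0.75 × 25 = 18.75 now; partner 2 offers that and keeps 81.25.
Round 3 (partner 1 proposes): partner 2 can get 81.25 next round, worth 0.75 × 81.25 = 60.9375 now; partner 1 offers that and keeps 39.0625.
Round 2 (partner 2 proposes): partner 1 can get 39.0625 next round, worth 0.75 × 39.0625 = 29.296875 now; partner 2 offers that and keeps 70.703125.
Round 1 (partner 1 proposes): partner 2 can get 70.703125 next round, worth 0.75 × 70.703125 = 53.02734375 now. Partner 1 offers 53.02734375 and keeps 100 − 53.02734375 = 46.97265625.

53.03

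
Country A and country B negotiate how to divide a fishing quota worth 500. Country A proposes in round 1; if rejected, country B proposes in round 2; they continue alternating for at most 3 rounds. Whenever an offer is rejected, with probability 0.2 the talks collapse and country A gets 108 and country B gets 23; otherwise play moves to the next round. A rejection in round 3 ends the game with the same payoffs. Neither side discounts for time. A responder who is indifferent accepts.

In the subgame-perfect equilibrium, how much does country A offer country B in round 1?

82.04

Round 3 (country A proposes): country B gets 23 if talks fail, so country A offers 23 and keeps 477.
Round 2 (country B proposes): rejecting gives country A an expected 0.8 × 477 + 0.2 × 108 = 403.2. Country B offers 403.2 and keeps 500 − 403.2 = 96.8.
Round 1 (country A proposes): rejecting gives country B an expected 0.8 × 96.8 + 0.2 × 23 = 82.04. Country A offers 82.04 and keeps 500 − 82.04 = 417.96.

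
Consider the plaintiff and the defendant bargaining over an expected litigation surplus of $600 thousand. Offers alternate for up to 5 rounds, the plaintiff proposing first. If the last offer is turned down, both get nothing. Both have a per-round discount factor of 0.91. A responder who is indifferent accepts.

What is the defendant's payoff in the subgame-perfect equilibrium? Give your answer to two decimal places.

89.83

Solve by backward induction from round 5.
Round 5 (the plaintiff proposes): rejection yields 0 for the defendant; the plaintiff offers 0 and keeps 600.
Round 4 (the defendant proposes): the plaintiff can get 600 next round, worth 0.91 × 600 = 546 now. The defendant offers 546 and keeps 600 − 546 = 54.
Round 3 (the plaintiff proposes): the defendant can get 54 next round, worth 0.91 × 54 = 49.14 now. The plaintiff offers 49.14 and keeps 600 − 49.14 = 550.86.
Round 2 (the defendant proposes): the plaintiff can get 550.86 next round, worth 0.91 × 550.86 = 501.2826 now. The defendant offers 501.2826 and keeps 600 − 501.2826 = 98.7174.
Round 1 (the plaintiff proposes): the defendant can get 98.7174 next round, worth 0.91 × 98.7174 = 89.832834 now. The plaintiff offers 89.832834 and keeps 600 − 89.832834 = 510.167166.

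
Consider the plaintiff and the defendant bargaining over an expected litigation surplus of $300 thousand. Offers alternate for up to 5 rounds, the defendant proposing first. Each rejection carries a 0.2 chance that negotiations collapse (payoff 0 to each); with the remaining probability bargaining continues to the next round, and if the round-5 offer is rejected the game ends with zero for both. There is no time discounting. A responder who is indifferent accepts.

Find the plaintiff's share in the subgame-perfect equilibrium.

Round 5 (the defendant proposes): the plaintiff will accept anything ≥ 0, so the defendant offers 0 and keeps 300.
Round 4 (the plaintiff proposes): rejecting gives the defendant an expected 0.8 × 300 = 240. The plaintiff offers 240 and keeps 300 − 240 = 60.
Round 3 (the defendant proposes): rejecting gives the plaintiff an expected 0.8 × 60 = 48, so the defendant offers 48, keeping 252.
Round 2 (the plaintiff proposes): rejecting gives the defendant an expected 0.8 × 252 = 201.6; the plaintiff offers that and keeps 98.4.
Round 1 (the defendant proposes): rejecting gives the plaintiff an expected 0.8 × 98.4 = 78.72, so the defendant offers 78.72, keeping 221.28.

78.72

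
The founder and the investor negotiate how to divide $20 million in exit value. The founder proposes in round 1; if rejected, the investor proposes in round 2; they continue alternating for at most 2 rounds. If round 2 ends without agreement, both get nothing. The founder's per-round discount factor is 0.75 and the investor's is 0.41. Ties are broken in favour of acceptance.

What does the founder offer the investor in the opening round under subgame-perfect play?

Round 2 (the investor proposes): rejection yields 0 for the founder; the investor offers 0 and keeps 20.
Round 1 (the founder proposes): the investor can get 20 next round, worth 0.41 × 20 = 8.2 now, so the founder offers 8.2, keeping 11.8.

8.2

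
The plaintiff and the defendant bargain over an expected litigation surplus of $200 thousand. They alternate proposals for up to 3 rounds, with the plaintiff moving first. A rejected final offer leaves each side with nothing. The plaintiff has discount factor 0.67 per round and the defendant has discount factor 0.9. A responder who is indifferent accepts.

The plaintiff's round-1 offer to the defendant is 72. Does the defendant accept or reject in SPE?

Work out the defendant's continuation value if the offer is rejected.
Round 3 (the plaintiff proposes): the defendant will accept anything ≥ 0, so the plaintiff offers 0 and keeps 200.
Round 2 (the defendant proposes): the plaintiff can get 200 next round, worth 0.67 × 200 = 134 now. The defendant offers 134 and keeps 200 − 134 = 66.
So by rejecting in round 1, the defendant gets 66 next round, worth 0.9 × 66 = 59.4 now.
Offer 72 ≥ 59.4, so the defendant accepts.

Accept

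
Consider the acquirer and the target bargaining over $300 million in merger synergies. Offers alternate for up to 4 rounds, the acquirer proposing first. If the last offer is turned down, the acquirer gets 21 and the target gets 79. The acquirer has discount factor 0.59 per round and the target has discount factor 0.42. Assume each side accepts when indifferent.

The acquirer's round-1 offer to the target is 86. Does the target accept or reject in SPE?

Accept

Work out the target's continuation value if the offer is rejected.
Round 4 (the target proposes): the acquirer gets 21 if talks fail, so the target offers 21 and keeps 279.
Round 3 (the acquirer proposes): the target can get 279 next round, worth 0.42 × 279 = 117.18 now. The acquirer offers 117.18 and keeps 300 − 117.18 = 182.82.
Round 2 (the target proposes): the acquirer can get 182.82 next round, worth 0.59 × 182.82 = 107.8638 now. The target offers 107.8638 and keeps 300 − 107.8638 = 192.1362.
So by rejecting in round 1, the target gets 192.1362 next round, worth 0.42 × 192.1362 = 80.697204 now.
Offer 86 ≥ 80.697204, so the target accepts.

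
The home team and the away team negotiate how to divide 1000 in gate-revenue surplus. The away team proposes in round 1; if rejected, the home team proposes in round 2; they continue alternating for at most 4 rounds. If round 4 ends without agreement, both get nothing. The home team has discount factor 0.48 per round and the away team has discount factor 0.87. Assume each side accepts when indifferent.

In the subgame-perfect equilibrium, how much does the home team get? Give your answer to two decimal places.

By backward induction:
Round 4 (the home team proposes): the away team will accept anything ≥ 0, so the home team offers 0 and keeps 1000.
Round 3 (the away team proposes): the home team can get 1000 next round, worth 0.48 × 1000 = 480 now; the away team offers that and keeps 520.
Round 2 (the home team proposes): the away team can get 520 next round, worth 0.87 × 520 = 452.4 now; the home team offers that and keeps 547.6.
Round 1 (the away team proposes): the home team can get 547.6 next round, worth 0.48 × 547.6 = 262.848 now; the away team offers that and keeps 737.152.

262.85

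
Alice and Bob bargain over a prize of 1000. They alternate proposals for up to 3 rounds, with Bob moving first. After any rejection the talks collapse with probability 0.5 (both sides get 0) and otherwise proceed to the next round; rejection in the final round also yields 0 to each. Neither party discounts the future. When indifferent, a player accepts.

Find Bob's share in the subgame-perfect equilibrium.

Round 3 (Bob proposes): Alice will accept anything ≥ 0, so Bob offers 0 and keeps 1000.
Round 2 (Alice proposes): rejecting gives Bob an expected 0.5 × 1000 = 500; Alice offers that and keeps 500.
Round 1 (Bob proposes): rejecting gives Alice an expected 0.5 × 500 = 250; Bob offers that and keeps 750.

750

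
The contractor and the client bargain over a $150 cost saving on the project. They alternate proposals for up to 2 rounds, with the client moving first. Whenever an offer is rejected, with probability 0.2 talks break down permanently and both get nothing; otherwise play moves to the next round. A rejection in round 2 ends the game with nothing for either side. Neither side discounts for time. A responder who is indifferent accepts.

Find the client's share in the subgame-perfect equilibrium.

Round 2 (the contractor proposes): the client will accept anything ≥ 0, so the contractor offers 0 and keeps 150.
Round 1 (the client proposes): rejecting gives the contractor an expected 0.8 × 150 = 120. The client offers 120 and keeps 150 − 120 = 30.

30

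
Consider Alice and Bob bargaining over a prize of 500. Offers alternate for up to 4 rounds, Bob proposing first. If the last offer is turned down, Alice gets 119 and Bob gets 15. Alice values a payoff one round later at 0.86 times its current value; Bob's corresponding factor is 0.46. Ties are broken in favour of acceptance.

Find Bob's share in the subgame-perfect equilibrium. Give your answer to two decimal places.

102.80

By backward induction:
Round 4 (Alice proposes): Bob gets 15 if talks fail, so Alice offers 15 and keeps 485.
Round 3 (Bob proposes): Alice can get 485 next round, worth 0.86 × 485 = 417.1 now, so Bob offers 417.1, keeping 82.9.
Round 2 (Alice proposes): Bob can get 82.9 next round, worth 0.46 × 82.9 = 38.134 now. Alice offers 38.134 and keeps 500 − 38.134 = 461.866.
Round 1 (Bob proposes): Alice can get 461.866 next round, worth 0.86 × 461.866 = 397.20476 now, so Bob offers 397.20476, keeping 102.79524.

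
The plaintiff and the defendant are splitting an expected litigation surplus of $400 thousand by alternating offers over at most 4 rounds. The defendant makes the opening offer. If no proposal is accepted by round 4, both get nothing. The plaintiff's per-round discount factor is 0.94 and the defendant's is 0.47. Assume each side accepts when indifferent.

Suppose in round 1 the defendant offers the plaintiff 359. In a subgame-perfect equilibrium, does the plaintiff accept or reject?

Round 4 (the plaintiff proposes): the defendant will accept anything ≥ 0, so the plaintiff offers 0 and keeps 400.
Round 3 (the defendant proposes): the plaintiff can get 400 next round, worth 0.94 × 400 = 376 now; the defendant offers that and keeps 24.
Round 2 (the plaintiff proposes): the defendant can get 24 next round, worth 0.47 × 24 = 11.28 now, so the plaintiff offers 11.28, keeping 388.72.
So by rejecting in round 1, the plaintiff gets 388.72 next round, worth 0.94 × 388.72 = 365.3968 now.
Offer 359 < 365.3968, so the plaintiff rejects.

Reject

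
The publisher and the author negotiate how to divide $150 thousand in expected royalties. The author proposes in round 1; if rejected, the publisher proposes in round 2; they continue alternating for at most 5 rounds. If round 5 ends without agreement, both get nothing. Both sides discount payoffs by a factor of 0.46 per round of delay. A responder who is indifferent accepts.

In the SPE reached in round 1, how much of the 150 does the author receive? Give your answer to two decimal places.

Round 5 (the author proposes): rejection yields 0 for the publisher; the author offers 0 and keeps 150.
Round 4 (the publisher proposes): the author can get 150 next round, worth 0.46 × 150 = 69 now; the publisher offers that and keeps 81.
Round 3 (the author proposes): the publisher can get 81 next round, worth 0.46 × 81 = 37.26 now, so the author offers 37.26, keeping 112.74.
Round 2 (the publisher proposes): the author can get 112.74 next round, worth 0.46 × 112.74 = 51.8604 now; the publisher offers that and keeps 98.1396.
Round 1 (the author proposes): the publisher can get 98.1396 next round, worth 0.46 × 98.1396 = 45.144216 now; the author offers that and keeps 104.855784.

104.86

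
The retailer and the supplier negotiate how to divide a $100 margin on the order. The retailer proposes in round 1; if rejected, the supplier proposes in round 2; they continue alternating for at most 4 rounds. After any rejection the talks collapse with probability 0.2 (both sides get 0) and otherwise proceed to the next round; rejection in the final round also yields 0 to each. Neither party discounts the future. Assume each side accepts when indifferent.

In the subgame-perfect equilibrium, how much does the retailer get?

32.8

Round 4 (the supplier proposes): rejection yields 0 for the retailer; the supplier offers 0 and keeps 100.
Round 3 (the retailer proposes): rejecting gives the supplier an expected 0.8 × 100 = 80; the retailer offers that and keeps 20.
Round 2 (the supplier proposes): rejecting gives the retailer an expected 0.8 × 20 = 16, so the supplier offers 16, keeping 84.
Round 1 (the retailer proposes): rejecting gives the supplier an expected 0.8 × 84 = 67.2, so the retailer offers 67.2, keeping 32.8.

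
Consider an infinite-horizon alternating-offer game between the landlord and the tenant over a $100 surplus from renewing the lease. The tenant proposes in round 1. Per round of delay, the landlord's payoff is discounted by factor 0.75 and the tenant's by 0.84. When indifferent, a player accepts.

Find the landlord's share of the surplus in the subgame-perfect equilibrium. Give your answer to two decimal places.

32.43

Let x be the tenant's share when the tenant proposes and y be the landlord's share when the landlord proposes.
The landlord accepts iff offered ≥ 0.75·y, so x = 100 − 0.75y. Symmetrically y = 100 − 0.84x.
Substituting: x = 100 − 0.75(100 − 0.84x), giving x(1 − 0.84·0.75) = 100(1 − 0.75).
So x = 100 × 0.25 / 0.37 ≈ 67.5676, and the landlord receives 100 − x ≈ 32.4324.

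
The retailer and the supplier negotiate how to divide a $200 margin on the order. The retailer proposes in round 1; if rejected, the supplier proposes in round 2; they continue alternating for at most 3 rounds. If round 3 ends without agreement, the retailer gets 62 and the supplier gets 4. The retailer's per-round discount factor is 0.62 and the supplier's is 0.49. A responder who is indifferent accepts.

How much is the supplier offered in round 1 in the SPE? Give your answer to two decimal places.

Round 3 (the retailer proposes): the supplier gets 4 if talks fail, so the retailer offers 4 and keeps 196.
Round 2 (the supplier proposes): the retailer can get 196 next round, worth 0.62 × 196 = 121.52 now; the supplier offers that and keeps 78.48.
Round 1 (the retailer proposes): the supplier can get 78.48 next round, worth 0.49 × 78.48 = 38.4552 now; the retailer offers that and keeps 161.5448.

38.46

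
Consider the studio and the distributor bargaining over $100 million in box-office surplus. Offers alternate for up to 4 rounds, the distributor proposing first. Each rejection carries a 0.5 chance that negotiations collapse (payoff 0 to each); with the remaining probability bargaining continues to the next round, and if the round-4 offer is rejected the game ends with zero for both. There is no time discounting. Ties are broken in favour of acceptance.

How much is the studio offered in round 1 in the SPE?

37.5

Round 4 (the studio proposes): the distributor will accept anything ≥ 0, so the studio offers 0 and keeps 100.
Round 3 (the distributor proposes): rejecting gives the studio an expected 0.5 × 100 = 50. The distributor offers 50 and keeps 100 − 50 = 50.
Round 2 (the studio proposes): rejecting gives the distributor an expected 0.5 × 50 = 25; the studio offers that and keeps 75.
Round 1 (the distributor proposes): rejecting gives the studio an expected 0.5 × 75 = 37.5. The distributor offers 37.5 and keeps 100 − 37.5 = 62.5.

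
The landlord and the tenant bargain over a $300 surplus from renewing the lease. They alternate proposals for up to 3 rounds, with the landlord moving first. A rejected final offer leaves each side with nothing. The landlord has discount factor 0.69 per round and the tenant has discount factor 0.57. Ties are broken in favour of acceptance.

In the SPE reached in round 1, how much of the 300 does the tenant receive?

By backward induction:
Round 3 (the landlord proposes): the tenant will accept anything ≥ 0, so the landlord offers 0 and keeps 300.
Round 2 (the tenant proposes): the landlord can get 300 next round, worth 0.69 × 300 = 207 now; the tenant offers that and keeps 93.
Round 1 (the landlord proposes): the tenant can get 93 next round, worth 0.57 × 93 = 53.01 now. The landlord offers 53.01 and keeps 300 − 53.01 = 246.99.

53.01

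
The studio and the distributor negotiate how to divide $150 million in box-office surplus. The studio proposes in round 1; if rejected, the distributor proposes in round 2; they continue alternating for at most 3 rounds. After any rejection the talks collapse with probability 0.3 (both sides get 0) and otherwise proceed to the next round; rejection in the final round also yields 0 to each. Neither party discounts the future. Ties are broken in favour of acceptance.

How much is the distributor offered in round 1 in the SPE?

Round 3 (the studio proposes): the distributor will accept anything ≥ 0, so the studio offers 0 and keeps 150.
Round 2 (the distributor proposes): rejecting gives the studio an expected 0.7 × 150 = 105, so the distributor offers 105, keeping 45.
Round 1 (the studio proposes): rejecting gives the distributor an expected 0.7 × 45 = 31.5. The studio offers 31.5 and keeps 150 − 31.5 = 118.5.

31.5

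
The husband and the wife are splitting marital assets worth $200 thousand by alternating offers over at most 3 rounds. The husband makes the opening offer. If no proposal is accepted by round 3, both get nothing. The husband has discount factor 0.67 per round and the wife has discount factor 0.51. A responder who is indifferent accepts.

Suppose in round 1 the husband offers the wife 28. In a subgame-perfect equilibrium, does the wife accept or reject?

Round 3 (the husband proposes): rejection yields 0 for the wife; the husband offers 0 and keeps 200.
Round 2 (the wife proposes): the husband can get 200 next round, worth 0.67 × 200 = 134 now; the wife offers that and keeps 66.
So by rejecting in round 1, the wife gets 66 next round, worth 0.51 × 66 = 33.66 now.
Offer 28 < 33.66, so the wife rejects.

Reject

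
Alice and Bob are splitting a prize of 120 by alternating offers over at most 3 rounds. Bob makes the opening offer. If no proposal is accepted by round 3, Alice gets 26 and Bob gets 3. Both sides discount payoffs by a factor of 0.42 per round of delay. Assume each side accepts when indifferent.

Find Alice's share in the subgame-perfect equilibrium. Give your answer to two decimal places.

33.82

Solve by backward induction from round 3.
Round 3 (Bob proposes): Alice gets 26 if talks fail, so Bob offers 26 and keeps 94.
Round 2 (Alice proposes): Bob can get 94 next round, worth 0.42 × 94 = 39.48 now; Alice offers that and keeps 80.52.
Round 1 (Bob proposes): Alice can get 80.52 next round, worth 0.42 × 80.52 = 33.8184 now. Bob offers 33.8184 and keeps 120 − 33.8184 = 86.1816.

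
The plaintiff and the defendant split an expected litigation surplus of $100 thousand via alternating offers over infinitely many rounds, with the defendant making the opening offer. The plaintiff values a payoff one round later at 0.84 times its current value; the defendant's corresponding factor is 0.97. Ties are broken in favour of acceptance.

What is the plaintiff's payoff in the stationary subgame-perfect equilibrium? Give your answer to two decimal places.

13.61

In a stationary SPE each proposer offers the other exactly their discounted continuation value.
If the defendant keeps x when proposing and the plaintiff keeps y when proposing, then x = 100 − 0.84y and y = 100 − 0.97x.
Solving: x = 100(1 − 0.84) / (1 − 0.97·0.84) = 16 / 0.1852 ≈ 86.3931.
The plaintiff gets 100 − 86.3931 ≈ 13.6069.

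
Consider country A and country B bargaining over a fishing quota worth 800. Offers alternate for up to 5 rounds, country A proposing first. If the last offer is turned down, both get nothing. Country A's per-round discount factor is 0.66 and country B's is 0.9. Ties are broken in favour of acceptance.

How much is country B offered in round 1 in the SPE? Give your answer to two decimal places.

Round 5 (country A proposes): rejection yields 0 for country B; country A offers 0 and keeps 800.
Round 4 (country B proposes): country A can get 800 next round, worth 0.66 × 800 = 528 now, so country B offers 528, keeping 272.
Round 3 (country A proposes): country B can get 272 next round, worth 0.9 × 272 = 244.8 now. Country A offers 244.8 and keeps 800 − 244.8 = 555.2.
Round 2 (country B proposes): country A can get 555.2 next round, worth 0.66 × 555.2 = 366.432 now; country B offers that and keeps 433.568.
Round 1 (country A proposes): country B can get 433.568 next round, worth 0.9 × 433.568 = 390.2112 now. Country A offers 390.2112 and keeps 800 − 390.2112 = 409.7888.

390.21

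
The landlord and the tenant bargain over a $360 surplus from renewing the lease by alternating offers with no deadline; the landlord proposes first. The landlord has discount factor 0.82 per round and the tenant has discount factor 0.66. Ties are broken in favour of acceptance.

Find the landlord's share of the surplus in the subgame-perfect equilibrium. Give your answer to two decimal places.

266.78

In a stationary SPE each proposer offers the other exactly their discounted continuation value.
If the landlord keeps x when proposing and the tenant keeps y when proposing, then x = 360 − 0.66y and y = 360 − 0.82x.
Solving: x = 360(1 − 0.66) / (1 − 0.82·0.66) = 122.4 / 0.4588 ≈ 266.7829.
The tenant gets 360 − 266.7829 ≈ 93.2171.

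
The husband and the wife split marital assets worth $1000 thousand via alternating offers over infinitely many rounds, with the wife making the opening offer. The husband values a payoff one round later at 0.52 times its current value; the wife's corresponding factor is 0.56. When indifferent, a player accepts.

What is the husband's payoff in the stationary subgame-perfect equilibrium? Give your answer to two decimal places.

322.80

In a stationary SPE each proposer offers the other exactly their discounted continuation value.
If the wife keeps x when proposing and the husband keeps y when proposing, then x = 1000 − 0.52y and y = 1000 − 0.56x.
Solving: x = 1000(1 − 0.52) / (1 − 0.56·0.52) = 480 / 0.7088 ≈ 677.2009.
The husband gets 1000 − 677.2009 ≈ 322.7991.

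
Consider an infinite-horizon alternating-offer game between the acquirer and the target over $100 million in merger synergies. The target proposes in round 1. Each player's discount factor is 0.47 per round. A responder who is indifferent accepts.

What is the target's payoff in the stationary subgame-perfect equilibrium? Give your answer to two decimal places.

When the target proposes, the acquirer accepts any offer worth at least 0.47 times what the acquirer would get by proposing next round; and vice versa.
This gives x = 100 − 0.47y and y = 100 − 0.47x, where x and y are each side's share when it proposes.
Hence (1 − 0.47·0.47)x = 100(1 − 0.47), i.e. 0.7791·x = 53.
x ≈ 68.0272; the acquirer's share is 100 − x ≈ 31.9728.

68.03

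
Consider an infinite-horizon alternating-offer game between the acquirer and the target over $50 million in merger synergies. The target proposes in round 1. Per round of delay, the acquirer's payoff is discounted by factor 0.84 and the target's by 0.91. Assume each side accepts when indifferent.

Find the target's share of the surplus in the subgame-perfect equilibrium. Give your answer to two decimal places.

33.96

Let x be the target's share when the target proposes and y be the acquirer's share when the acquirer proposes.
The acquirer accepts iff offered ≥ 0.84·y, so x = 50 − 0.84y. Symmetrically y = 50 − 0.91x.
Substituting: x = 50 − 0.84(50 − 0.91x), giving x(1 − 0.91·0.84) = 50(1 − 0.84).
So x = 50 × 0.16 / 0.2356 ≈ 33.9559, and the acquirer receives 50 − x ≈ 16.0441.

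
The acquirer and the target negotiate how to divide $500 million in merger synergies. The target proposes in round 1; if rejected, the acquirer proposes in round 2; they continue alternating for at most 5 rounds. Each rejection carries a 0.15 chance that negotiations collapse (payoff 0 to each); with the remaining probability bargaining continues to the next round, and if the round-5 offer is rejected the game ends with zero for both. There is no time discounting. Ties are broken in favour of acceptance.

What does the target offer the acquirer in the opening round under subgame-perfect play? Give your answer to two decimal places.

109.81

Round 5 (the target proposes): rejection yields 0 for the acquirer; the target offers 0 and keeps 500.
Round 4 (the acquirer proposes): rejecting gives the target an expected 0.85 × 500 = 425. The acquirer offers 425 and keeps 500 − 425 = 75.
Round 3 (the target proposes): rejecting gives the acquirer an expected 0.85 × 75 = 63.75, so the target offers 63.75, keeping 436.25.
Round 2 (the acquirer proposes): rejecting gives the target an expected 0.85 × 436.25 = 370.8125, so the acquirer offers 370.8125, keeping 129.1875.
Round 1 (the target proposes): rejecting gives the acquirer an expected 0.85 × 129.1875 = 109.809375. The target offers 109.809375 and keeps 500 − 109.809375 = 390.190625.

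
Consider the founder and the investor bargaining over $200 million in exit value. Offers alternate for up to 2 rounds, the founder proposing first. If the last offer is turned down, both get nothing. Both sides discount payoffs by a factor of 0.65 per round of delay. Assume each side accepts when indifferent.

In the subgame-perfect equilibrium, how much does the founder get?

70

Round 2 (the investor proposes): the founder will accept anything ≥ 0, so the investor offers 0 and keeps 200.
Round 1 (the founder proposes): the investor can get 200 next round, worth 0.65 × 200 = 130 now, so the founder offers 130, keeping 70.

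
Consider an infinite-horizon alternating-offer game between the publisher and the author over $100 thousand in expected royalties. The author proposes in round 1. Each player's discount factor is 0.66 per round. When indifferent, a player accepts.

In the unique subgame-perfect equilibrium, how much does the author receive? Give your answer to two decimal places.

60.24

Let x be the author's share when the author proposes and y be the publisher's share when the publisher proposes.
The publisher accepts iff offered ≥ 0.66·y, so x = 100 − 0.66y. Symmetrically y = 100 − 0.66x.
Substituting: x = 100 − 0.66(100 − 0.66x), giving x(1 − 0.66·0.66) = 100(1 − 0.66).
So x = 100 × 0.34 / 0.5644 ≈ 60.2410, and the publisher receives 100 − x ≈ 39.7590.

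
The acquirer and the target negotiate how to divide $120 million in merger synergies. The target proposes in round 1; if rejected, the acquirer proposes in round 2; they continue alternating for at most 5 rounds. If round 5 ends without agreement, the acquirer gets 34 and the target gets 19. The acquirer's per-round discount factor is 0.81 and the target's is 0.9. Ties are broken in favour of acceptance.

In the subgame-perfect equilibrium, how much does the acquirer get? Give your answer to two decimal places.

By backward induction:
Round 5 (the target proposes): the acquirer gets 34 if talks fail, so the target offers 34 and keeps 86.
Round 4 (the acquirer proposes): the target can get 86 next round, worth 0.9 × 86 = 77.4 now. The acquirer offers 77.4 and keeps 120 − 77.4 = 42.6.
Round 3 (the target proposes): the acquirer can get 42.6 next round, worth 0.81 × 42.6 = 34.506 now, so the target offers 34.506, keeping 85.494.
Round 2 (the acquirer proposes): the target can get 85.494 next round, worth 0.9 × 85.494 = 76.9446 now, so the acquirer offers 76.9446, keeping 43.0554.
Round 1 (the target proposes): the acquirer can get 43.0554 next round, worth 0.81 × 43.0554 = 34.874874 now, so the target offers 34.874874, keeping 85.125126.

34.87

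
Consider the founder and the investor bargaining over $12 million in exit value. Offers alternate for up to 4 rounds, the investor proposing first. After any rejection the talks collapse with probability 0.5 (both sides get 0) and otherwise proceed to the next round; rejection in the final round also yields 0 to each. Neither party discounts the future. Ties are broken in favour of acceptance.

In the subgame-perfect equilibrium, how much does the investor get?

By backward induction:
Round 4 (the founder proposes): the investor will accept anything ≥ 0, so the founder offers 0 and keeps 12.
Round 3 (the investor proposes): rejecting gives the founder an expected 0.5 × 12 = 6; the investor offers that and keeps 6.
Round 2 (the founder proposes): rejecting gives the investor an expected 0.5 × 6 = 3, so the founder offers 3, keeping 9.
Round 1 (the investor proposes): rejecting gives the founder an expected 0.5 × 9 = 4.5. The investor offers 4.5 and keeps 12 − 4.5 = 7.5.

7.5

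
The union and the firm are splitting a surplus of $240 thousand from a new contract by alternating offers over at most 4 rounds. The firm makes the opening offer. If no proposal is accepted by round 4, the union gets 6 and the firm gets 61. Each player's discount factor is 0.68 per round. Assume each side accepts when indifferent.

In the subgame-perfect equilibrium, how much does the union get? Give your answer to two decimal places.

Round 4 (the union proposes): the firm gets 61 if talks fail, so the union offers 61 and keeps 179.
Round 3 (the firm proposes): the union can get 179 next round, worth 0.68 × 179 = 121.72 now. The firm offers 121.72 and keeps 240 − 121.72 = 118.28.
Round 2 (the union proposes): the firm can get 118.28 next round, worth 0.68 × 118.28 = 80.4304 now; the union offers that and keeps 159.5696.
Round 1 (the firm proposes): the union can get 159.5696 next round, worth 0.68 × 159.5696 = 108.507328 now; the firm offers that and keeps 131.492672.

108.51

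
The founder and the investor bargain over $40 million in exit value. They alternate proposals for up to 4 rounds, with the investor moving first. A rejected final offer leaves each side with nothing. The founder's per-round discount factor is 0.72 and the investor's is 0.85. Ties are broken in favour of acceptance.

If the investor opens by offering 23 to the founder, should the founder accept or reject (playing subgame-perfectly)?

Round 4 (the founder proposes): rejection yields 0 for the investor; the founder offers 0 and keeps 40.
Round 3 (the investor proposes): the founder can get 40 next round, worth 0.72 × 40 = 28.8 now, so the investor offers 28.8, keeping 11.2.
Round 2 (the founder proposes): the investor can get 11.2 next round, worth 0.85 × 11.2 = 9.52 now, so the founder offers 9.52, keeping 30.48.
So by rejecting in round 1, the founder gets 30.48 next round, worth 0.72 × 30.48 = 21.9456 now.
Offer 23 ≥ 21.9456, so the founder accepts.

Accept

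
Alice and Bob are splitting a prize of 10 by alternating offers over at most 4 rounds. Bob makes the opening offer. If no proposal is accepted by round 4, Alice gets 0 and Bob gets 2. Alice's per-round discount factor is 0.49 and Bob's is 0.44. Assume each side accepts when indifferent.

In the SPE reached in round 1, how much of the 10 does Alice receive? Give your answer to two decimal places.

Round 4 (Alice proposes): Bob gets 2 if talks fail, so Alice offers 2 and keeps 8.
Round 3 (Bob proposes): Alice can get 8 next round, worth 0.49 × 8 = 3.92 now; Bob offers that and keeps 6.08.
Round 2 (Alice proposes): Bob can get 6.08 next round, worth 0.44 × 6.08 = 2.6752 now; Alice offers that and keeps 7.3248.
Round 1 (Bob proposes): Alice can get 7.3248 next round, worth 0.49 × 7.3248 = 3.589152 now, so Bob offers 3.589152, keeping 6.410848.

3.59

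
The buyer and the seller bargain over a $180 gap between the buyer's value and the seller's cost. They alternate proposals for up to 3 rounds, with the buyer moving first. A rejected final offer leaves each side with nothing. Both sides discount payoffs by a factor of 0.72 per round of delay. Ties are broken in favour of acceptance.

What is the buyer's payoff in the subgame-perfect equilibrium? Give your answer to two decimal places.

Round 3 (the buyer proposes): the seller will accept anything ≥ 0, so the buyer offers 0 and keeps 180.
Round 2 (the seller proposes): the buyer can get 180 next round, worth 0.72 × 180 = 129.6 now. The seller offers 129.6 and keeps 180 − 129.6 = 50.4.
Round 1 (the buyer proposes): the seller can get 50.4 next round, worth 0.72 × 50.4 = 36.288 now. The buyer offers 36.288 and keeps 180 − 36.288 = 143.712.

143.71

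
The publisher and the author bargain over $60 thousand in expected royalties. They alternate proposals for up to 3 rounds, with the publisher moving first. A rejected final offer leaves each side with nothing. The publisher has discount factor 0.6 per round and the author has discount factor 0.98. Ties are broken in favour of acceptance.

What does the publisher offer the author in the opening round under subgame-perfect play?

Work backward from the last round.
Round 3 (the publisher proposes): rejection yields 0 for the author; the publisher offers 0 and keeps 60.
Round 2 (the author proposes): the publisher can get 60 next round, worth 0.6 × 60 = 36 now. The author offers 36 and keeps 60 − 36 = 24.
Round 1 (the publisher proposes): the author can get 24 next round, worth 0.98 × 24 = 23.52 now, so the publisher offers 23.52, keeping 36.48.

23.52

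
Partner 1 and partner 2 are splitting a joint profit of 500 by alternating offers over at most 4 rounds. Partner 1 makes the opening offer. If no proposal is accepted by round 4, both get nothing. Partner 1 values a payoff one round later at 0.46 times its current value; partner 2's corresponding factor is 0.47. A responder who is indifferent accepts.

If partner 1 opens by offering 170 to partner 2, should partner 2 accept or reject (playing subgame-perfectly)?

Round 4 (partner 2 proposes): rejection yields 0 for partner 1; partner 2 offers 0 and keeps 500.
Round 3 (partner 1 proposes): partner 2 can get 500 next round, worth 0.47 × 500 = 235 now. Partner 1 offers 235 and keeps 500 − 235 = 265.
Round 2 (partner 2 proposes): partner 1 can get 265 next round, worth 0.46 × 265 = 121.9 now; partner 2 offers that and keeps 378.1.
So by rejecting in round 1, partner 2 gets 378.1 next round, worth 0.47 × 378.1 = 177.707 now.
Offer 170 < 177.707, so partner 2 rejects.

Reject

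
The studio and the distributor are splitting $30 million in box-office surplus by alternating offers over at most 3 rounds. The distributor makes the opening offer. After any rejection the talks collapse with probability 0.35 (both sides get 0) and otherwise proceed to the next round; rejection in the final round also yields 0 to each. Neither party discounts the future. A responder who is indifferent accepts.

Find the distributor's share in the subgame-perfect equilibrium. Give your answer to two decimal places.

By backward induction:
Round 3 (the distributor proposes): the studio will accept anything ≥ 0, so the distributor offers 0 and keeps 30.
Round 2 (the studio proposes): rejecting gives the distributor an expected 0.65 × 30 = 19.5; the studio offers that and keeps 10.5.
Round 1 (the distributor proposes): rejecting gives the studio an expected 0.65 × 10.5 = 6.825. The distributor offers 6.825 and keeps 30 − 6.825 = 23.175.

23.18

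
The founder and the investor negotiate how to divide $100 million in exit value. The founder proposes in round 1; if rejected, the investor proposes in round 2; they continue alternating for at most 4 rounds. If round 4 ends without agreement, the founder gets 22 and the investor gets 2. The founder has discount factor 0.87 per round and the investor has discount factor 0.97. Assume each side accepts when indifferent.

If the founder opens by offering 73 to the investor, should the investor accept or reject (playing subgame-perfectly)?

Reject

Work out the investor's continuation value if the offer is rejected.
Round 4 (the investor proposes): the founder gets 22 if talks fail, so the investor offers 22 and keeps 78.
Round 3 (the founder proposes): the investor can get 78 next round, worth 0.97 × 78 = 75.66 now; the founder offers that and keeps 24.34.
Round 2 (the investor proposes): the founder can get 24.34 next round, worth 0.87 × 24.34 = 21.1758 now. The investor offers 21.1758 and keeps 100 − 21.1758 = 78.8242.
So by rejecting in round 1, the investor gets 78.8242 next round, worth 0.97 × 78.8242 = 76.459474 now.
Offer 73 < 76.459474, so the investor rejects.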